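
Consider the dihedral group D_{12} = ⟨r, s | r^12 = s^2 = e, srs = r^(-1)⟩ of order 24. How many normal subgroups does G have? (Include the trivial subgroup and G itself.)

9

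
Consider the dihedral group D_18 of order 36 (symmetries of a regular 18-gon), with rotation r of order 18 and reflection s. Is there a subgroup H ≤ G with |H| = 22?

22 does not divide |G| = 36, so by Lagrange no subgroup of order 22 exists.

No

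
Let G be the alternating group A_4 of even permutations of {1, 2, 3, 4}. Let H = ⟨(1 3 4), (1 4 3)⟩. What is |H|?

3

|⟨(1 3 4)⟩| = 3 and |⟨(1 4 3)⟩| = 3, so |H| is a multiple of lcm(3, 3) = 3 and divides |G| = 12.
Closing under the operation: H = {e, (1 3 4), (1 4 3)}, so |H| = 3.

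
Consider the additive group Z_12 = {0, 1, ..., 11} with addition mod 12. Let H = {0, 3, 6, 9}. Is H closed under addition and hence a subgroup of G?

|H| = 4 divides |G| = 12, consistent with Lagrange.
H contains the identity, every element's inverse is in H, and H is closed under +: it is a subgroup.
In fact H = ⟨9⟩.

Yes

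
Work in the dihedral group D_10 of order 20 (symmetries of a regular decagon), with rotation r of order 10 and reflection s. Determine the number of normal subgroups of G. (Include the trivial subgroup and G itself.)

7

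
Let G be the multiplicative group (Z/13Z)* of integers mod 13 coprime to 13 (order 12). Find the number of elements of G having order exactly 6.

The elements of order 6 are: 4, 10.
That's 2.

2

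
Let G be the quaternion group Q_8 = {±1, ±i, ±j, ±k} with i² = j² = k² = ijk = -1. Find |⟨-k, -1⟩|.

4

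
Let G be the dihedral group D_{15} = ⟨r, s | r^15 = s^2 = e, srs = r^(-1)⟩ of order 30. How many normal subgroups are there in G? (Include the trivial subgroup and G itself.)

5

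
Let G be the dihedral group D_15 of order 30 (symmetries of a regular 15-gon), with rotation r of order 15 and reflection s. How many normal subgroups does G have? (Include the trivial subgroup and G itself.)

5

G has 28 subgroups. Checking conjugation-invariance by order — order 1: 1/1 normal; order 2: 0/15 normal; order 3: 1/1 normal; order 5: 1/1 normal; order 6: 0/5 normal; order 10: 0/3 normal; order 15: 1/1 normal; order 30: 1/1 normal.
Total normal subgroups: 5.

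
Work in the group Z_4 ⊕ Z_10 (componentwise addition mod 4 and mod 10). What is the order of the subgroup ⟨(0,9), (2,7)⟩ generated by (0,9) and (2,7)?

|⟨(0,9)⟩| = 10 and |⟨(2,7)⟩| = 10, so |H| is a multiple of lcm(10, 10) = 10 and divides |G| = 40.
Closing under the operation: H = {(0,0), (0,1), (0,2), (0,3), (0,4), (0,5), (0,6), (0,7), (0,8), (0,9), (2,0), (2,1), (2,2), (2,3), (2,4), (2,5), (2,6), (2,7), (2,8), (2,9)}, so |H| = 20.

20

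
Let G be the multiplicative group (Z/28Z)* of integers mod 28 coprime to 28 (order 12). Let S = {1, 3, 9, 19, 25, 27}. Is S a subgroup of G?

Yes

|S| = 6 divides |G| = 12, consistent with Lagrange.
S contains the identity, every element's inverse is in S, and S is closed under ·: it is a subgroup.
In fact S = ⟨3⟩.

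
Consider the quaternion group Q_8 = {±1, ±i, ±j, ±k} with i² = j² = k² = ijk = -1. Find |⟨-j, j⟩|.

4

|⟨-j⟩| = 4 and |⟨j⟩| = 4, so |H| is a multiple of lcm(4, 4) = 4 and divides |G| = 8.
Closing under the operation: H = {1, -1, j, -j}, so |H| = 4.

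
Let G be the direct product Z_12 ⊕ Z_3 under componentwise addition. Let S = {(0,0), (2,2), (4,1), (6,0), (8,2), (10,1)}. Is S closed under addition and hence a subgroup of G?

Yes

|S| = 6 divides |G| = 36, consistent with Lagrange.
S contains the identity, every element's inverse is in S, and S is closed under +: it is a subgroup.
In fact S = ⟨(10,1)⟩.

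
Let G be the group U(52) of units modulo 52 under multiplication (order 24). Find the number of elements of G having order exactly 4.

The elements of order 4 are: 5, 21, 31, 47.
That's 4.

4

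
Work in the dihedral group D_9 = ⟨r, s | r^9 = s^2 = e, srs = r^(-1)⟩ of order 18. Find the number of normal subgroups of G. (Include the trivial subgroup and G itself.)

4

G has 16 subgroups. Checking conjugation-invariance by order — order 1: 1/1 normal; order 2: 0/9 normal; order 3: 1/1 normal; order 6: 0/3 normal; order 9: 1/1 normal; order 18: 1/1 normal.
Total normal subgroups: 4.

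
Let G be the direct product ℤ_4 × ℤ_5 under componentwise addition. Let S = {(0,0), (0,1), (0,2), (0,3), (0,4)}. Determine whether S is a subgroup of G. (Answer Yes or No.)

|S| = 5 divides |G| = 20, consistent with Lagrange.
S contains the identity, every element's inverse is in S, and S is closed under +: it is a subgroup.
In fact S = ⟨(0,1)⟩.

Yes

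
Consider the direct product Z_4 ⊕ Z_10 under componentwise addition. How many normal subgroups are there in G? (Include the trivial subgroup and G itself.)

G is abelian, so every subgroup is normal.
G has 16 subgroups in total, hence 16 normal subgroups.

16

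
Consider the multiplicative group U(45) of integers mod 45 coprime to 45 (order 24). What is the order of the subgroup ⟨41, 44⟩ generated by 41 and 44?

12

|⟨41⟩| = 6 and |⟨44⟩| = 2, so |H| is a multiple of lcm(6, 2) = 6 and divides |G| = 24.
Closing under the operation: H = {1, 4, 11, 14, 16, 19, 26, 29, 31, 34, 41, 44}, so |H| = 12.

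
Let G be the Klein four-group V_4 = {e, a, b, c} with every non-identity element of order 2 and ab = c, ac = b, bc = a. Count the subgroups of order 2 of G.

|G| = 4 and 2 | 4, so subgroups of order 2 are possible by Lagrange.
The subgroups of order 2 are: {e, a}; {e, b}; {e, c}.
So G has 3 subgroups of order 2.

3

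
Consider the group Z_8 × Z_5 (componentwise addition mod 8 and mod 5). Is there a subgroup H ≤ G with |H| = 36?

No

36 does not divide |G| = 40, so by Lagrange no subgroup of order 36 exists.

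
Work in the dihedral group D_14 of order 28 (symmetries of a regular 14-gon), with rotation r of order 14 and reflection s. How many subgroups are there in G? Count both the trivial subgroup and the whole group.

|G| = 28, so by Lagrange every subgroup order divides 28. Divisors: 1, 2, 4, 7, 14, 28.
Subgroups by order — order 1: 1; order 2: 15; order 4: 7; order 7: 1; order 14: 3; order 28: 1.
Total: 1 + 15 + 7 + 1 + 3 + 1 = 28.

28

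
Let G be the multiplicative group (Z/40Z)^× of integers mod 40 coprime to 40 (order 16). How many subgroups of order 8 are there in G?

|G| = 16 and 8 | 16, so subgroups of order 8 are possible by Lagrange.
The subgroups of order 8 are: {1, 7, 9, 11, 13, 19, 23, 37}; {1, 3, 9, 11, 17, 19, 27, 33}; {1, 9, 11, 19, 21, 29, 31, 39}; {1, 9, 13, 17, 21, 29, 33, 37}; … (7 in all).
So G has 7 subgroups of order 8.

7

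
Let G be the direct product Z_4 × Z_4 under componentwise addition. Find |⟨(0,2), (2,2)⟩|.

|⟨(0,2)⟩| = 2 and |⟨(2,2)⟩| = 2, so |H| is a multiple of lcm(2, 2) = 2 and divides |G| = 16.
Closing under the operation: H = {(0,0), (0,2), (2,0), (2,2)}, so |H| = 4.

4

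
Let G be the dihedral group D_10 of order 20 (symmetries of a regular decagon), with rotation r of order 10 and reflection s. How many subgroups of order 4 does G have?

|G| = 20 and 4 | 20, so subgroups of order 4 are possible by Lagrange.
The subgroups of order 4 are: {e, r^5, r^2s, r^7s}; {e, r^5, r^3s, r^8s}; {e, r^5, r^4s, r^9s}; {e, r^5, s, r^5s}; … (5 in all).
So G has 5 subgroups of order 4.

5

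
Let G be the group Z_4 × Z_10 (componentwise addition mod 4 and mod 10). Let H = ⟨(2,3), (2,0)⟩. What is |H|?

20

|⟨(2,3)⟩| = 10 and |⟨(2,0)⟩| = 2, so |H| is a multiple of lcm(10, 2) = 10 and divides |G| = 40.
Closing under the operation: H = {(0,0), (0,1), (0,2), (0,3), (0,4), (0,5), (0,6), (0,7), (0,8), (0,9), (2,0), (2,1), (2,2), (2,3), (2,4), (2,5), (2,6), (2,7), (2,8), (2,9)}, so |H| = 20.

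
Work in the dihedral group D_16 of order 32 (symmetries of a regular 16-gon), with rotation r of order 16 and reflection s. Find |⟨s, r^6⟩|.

16

|⟨s⟩| = 2 and |⟨r^6⟩| = 8, so |H| is a multiple of lcm(2, 8) = 8 and divides |G| = 32.
Closing under the operation: H = {e, r^2, r^4, r^6, r^8, r^10, r^12, r^14, s, r^2s, r^4s, r^6s, r^8s, r^10s, r^12s, r^14s}, so |H| = 16.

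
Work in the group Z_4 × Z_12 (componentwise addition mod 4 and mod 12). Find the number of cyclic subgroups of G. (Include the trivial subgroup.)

Group the elements of G by the cyclic subgroup they generate; each cyclic subgroup of order d accounts for φ(d) elements.
Cyclic subgroups by order — order 1: 1; order 2: 3; order 3: 1; order 4: 6; order 6: 3; order 12: 6.
Total: 20.

20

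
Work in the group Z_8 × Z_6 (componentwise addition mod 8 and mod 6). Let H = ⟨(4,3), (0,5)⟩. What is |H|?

|⟨(4,3)⟩| = 2 and |⟨(0,5)⟩| = 6, so |H| is a multiple of lcm(2, 6) = 6 and divides |G| = 48.
Closing under the operation: H = {(0,0), (0,1), (0,2), (0,3), (0,4), (0,5), (4,0), (4,1), (4,2), (4,3), (4,4), (4,5)}, so |H| = 12.

12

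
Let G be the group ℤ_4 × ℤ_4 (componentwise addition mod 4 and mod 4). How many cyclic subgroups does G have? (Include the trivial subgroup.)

10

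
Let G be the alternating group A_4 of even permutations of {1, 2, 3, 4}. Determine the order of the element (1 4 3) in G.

Computing powers of (1 4 3): the smallest k with ((1 4 3))^k = e is k = 3.

3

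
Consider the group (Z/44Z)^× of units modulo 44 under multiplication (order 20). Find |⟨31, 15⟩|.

10

|⟨31⟩| = 10 and |⟨15⟩| = 10, so |H| is a multiple of lcm(10, 10) = 10 and divides |G| = 20.
Closing under the operation: H = {1, 3, 5, 9, 15, 23, 25, 27, 31, 37}, so |H| = 10.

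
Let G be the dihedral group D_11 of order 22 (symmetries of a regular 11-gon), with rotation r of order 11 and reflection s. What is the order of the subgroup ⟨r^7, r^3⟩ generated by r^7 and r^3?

|⟨r^7⟩| = 11 and |⟨r^3⟩| = 11, so |H| is a multiple of lcm(11, 11) = 11 and divides |G| = 22.
Closing under the operation: H = {e, r, r^2, r^3, r^4, r^5, r^6, r^7, r^8, r^9, r^10}, so |H| = 11.

11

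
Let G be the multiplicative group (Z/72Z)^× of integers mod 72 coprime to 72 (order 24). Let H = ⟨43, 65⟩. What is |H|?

|⟨43⟩| = 6 and |⟨65⟩| = 6, so |H| is a multiple of lcm(6, 6) = 6 and divides |G| = 24.
Closing under the operation: H = {1, 11, 17, 19, 25, 35, 41, 43, 49, 59, 65, 67}, so |H| = 12.

12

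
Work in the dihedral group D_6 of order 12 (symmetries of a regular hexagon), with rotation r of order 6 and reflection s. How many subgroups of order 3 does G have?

1

|G| = 12 and 3 | 12, so subgroups of order 3 are possible by Lagrange.
The subgroups of order 3 are: {e, r^2, r^4}.
So G has 1 subgroup of order 3.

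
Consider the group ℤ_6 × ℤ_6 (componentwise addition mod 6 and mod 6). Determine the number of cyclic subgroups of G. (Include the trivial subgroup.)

Each element a generates a cyclic subgroup ⟨a⟩; distinct elements may generate the same one (a cyclic group of order d has φ(d) generators).
Cyclic subgroups by order — order 1: 1; order 2: 3; order 3: 4; order 6: 12.
Total: 20.

20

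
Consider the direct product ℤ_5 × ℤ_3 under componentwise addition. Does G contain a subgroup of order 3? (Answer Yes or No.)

3 | 15. A subgroup of order 3 is {(0,0), (0,1), (0,2)}.

Yes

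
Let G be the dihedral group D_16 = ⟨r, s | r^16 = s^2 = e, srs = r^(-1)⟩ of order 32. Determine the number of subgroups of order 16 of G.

3

|G| = 32 and 16 | 32, so subgroups of order 16 are possible by Lagrange.
The subgroups of order 16 are: {e, r, r^2, r^3, r^4, r^5, r^6, r^7, r^8, r^9, r^10, r^11, r^12, r^13, r^14, r^15}; {e, r^2, r^4, r^6, r^8, r^10, r^12, r^14, s, r^2s, r^4s, r^6s, r^8s, r^10s, r^12s, r^14s}; {e, r^2, r^4, r^6, r^8, r^10, r^12, r^14, rs, r^3s, r^5s, r^7s, r^9s, r^11s, r^13s, r^15s}.
So G has 3 subgroups of order 16.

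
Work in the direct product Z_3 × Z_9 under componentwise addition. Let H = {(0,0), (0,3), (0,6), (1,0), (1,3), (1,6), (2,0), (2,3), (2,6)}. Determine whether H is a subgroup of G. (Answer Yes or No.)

Yes

|H| = 9 divides |G| = 27, consistent with Lagrange.
H contains the identity, every element's inverse is in H, and H is closed under +: it is a subgroup.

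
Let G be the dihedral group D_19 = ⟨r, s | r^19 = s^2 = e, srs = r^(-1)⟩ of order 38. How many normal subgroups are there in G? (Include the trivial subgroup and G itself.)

3

G has 22 subgroups. Checking conjugation-invariance by order — order 1: 1/1 normal; order 2: 0/19 normal; order 19: 1/1 normal; order 38: 1/1 normal.
Total normal subgroups: 3.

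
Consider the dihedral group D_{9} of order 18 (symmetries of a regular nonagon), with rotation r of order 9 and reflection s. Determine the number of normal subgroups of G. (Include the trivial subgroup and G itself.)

G has 16 subgroups. Checking conjugation-invariance by order — order 1: 1/1 normal; order 2: 0/9 normal; order 3: 1/1 normal; order 6: 0/3 normal; order 9: 1/1 normal; order 18: 1/1 normal.
Total normal subgroups: 4.

4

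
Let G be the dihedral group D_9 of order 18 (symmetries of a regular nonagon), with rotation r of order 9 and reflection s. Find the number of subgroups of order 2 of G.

|G| = 18 and 2 | 18, so subgroups of order 2 are possible by Lagrange.
The subgroups of order 2 are: {e, r^2s}; {e, r^3s}; {e, r^4s}; {e, r^5s}; … (9 in all).
So G has 9 subgroups of order 2.

9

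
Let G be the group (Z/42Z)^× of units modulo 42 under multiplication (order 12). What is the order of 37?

3

Compute successive powers of 37 mod 42: 37, 25, 1; 37^3 ≡ 1 (mod 42).
So |⟨37⟩| = 3.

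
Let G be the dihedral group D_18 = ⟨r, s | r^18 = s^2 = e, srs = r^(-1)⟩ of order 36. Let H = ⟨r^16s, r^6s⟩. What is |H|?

18

|⟨r^16s⟩| = 2 and |⟨r^6s⟩| = 2, so |H| is a multiple of lcm(2, 2) = 2 and divides |G| = 36.
Closing under the operation: H = {e, r^2, r^4, r^6, r^8, r^10, r^12, r^14, r^16, s, r^2s, r^4s, r^6s, r^8s, r^10s, r^12s, r^14s, r^16s}, so |H| = 18.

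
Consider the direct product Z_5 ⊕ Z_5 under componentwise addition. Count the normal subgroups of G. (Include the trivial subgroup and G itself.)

G is abelian, so every subgroup is normal.
G has 8 subgroups in total, hence 8 normal subgroups.

8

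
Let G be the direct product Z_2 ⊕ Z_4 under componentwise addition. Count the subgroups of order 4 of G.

|G| = 8 and 4 | 8, so subgroups of order 4 are possible by Lagrange.
The subgroups of order 4 are: {(0,0), (0,1), (0,2), (0,3)}; {(0,0), (0,2), (1,0), (1,2)}; {(0,0), (0,2), (1,1), (1,3)}.
So G has 3 subgroups of order 4.

3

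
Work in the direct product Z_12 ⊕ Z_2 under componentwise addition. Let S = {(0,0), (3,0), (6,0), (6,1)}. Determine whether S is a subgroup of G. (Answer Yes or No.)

(3,0) ∈ S but its inverse (9,0) ∉ S, so S is not a subgroup.

No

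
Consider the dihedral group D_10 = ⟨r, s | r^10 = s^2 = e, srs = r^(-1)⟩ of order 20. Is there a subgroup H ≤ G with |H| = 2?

2 | 20. A subgroup of order 2 is {e, r^2s}.

Yes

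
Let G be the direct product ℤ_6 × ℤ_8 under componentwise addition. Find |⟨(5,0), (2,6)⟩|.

|⟨(5,0)⟩| = 6 and |⟨(2,6)⟩| = 12, so |H| is a multiple of lcm(6, 12) = 12 and divides |G| = 48.
Closing under the operation: H = {(0,0), (0,2), (0,4), (0,6), (1,0), (1,2), (1,4), (1,6), (2,0), (2,2), (2,4), (2,6), (3,0), (3,2), (3,4), (3,6), (4,0), (4,2), (4,4), (4,6), (5,0), (5,2), (5,4), (5,6)}, so |H| = 24.

24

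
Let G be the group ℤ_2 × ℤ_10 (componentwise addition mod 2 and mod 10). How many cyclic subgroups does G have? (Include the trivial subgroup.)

8

Group the elements of G by the cyclic subgroup they generate; each cyclic subgroup of order d accounts for φ(d) elements.
Cyclic subgroups by order — order 1: 1; order 2: 3; order 5: 1; order 10: 3.
Total: 8.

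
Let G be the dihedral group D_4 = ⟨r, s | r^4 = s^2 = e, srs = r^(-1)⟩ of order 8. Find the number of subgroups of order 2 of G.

|G| = 8 and 2 | 8, so subgroups of order 2 are possible by Lagrange.
The subgroups of order 2 are: {e, r^2}; {e, r^2s}; {e, r^3s}; {e, rs}; … (5 in all).
So G has 5 subgroups of order 2.

5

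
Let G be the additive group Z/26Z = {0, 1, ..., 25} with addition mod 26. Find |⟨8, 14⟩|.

13

|⟨8⟩| = 13 and |⟨14⟩| = 13, so |H| is a multiple of lcm(13, 13) = 13 and divides |G| = 26.
Closing under the operation: H = {0, 2, 4, 6, 8, 10, 12, 14, 16, 18, 20, 22, 24}, so |H| = 13.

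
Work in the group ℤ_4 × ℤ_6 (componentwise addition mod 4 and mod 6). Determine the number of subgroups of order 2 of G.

|G| = 24 and 2 | 24, so subgroups of order 2 are possible by Lagrange.
The subgroups of order 2 are: {(0,0), (0,3)}; {(0,0), (2,0)}; {(0,0), (2,3)}.
So G has 3 subgroups of order 2.

3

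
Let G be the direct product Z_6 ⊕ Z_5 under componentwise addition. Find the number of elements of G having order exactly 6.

An element (a,b) has order lcm(ord(a), ord(b)); count pairs with lcm equal to 6.
Enumerating gives 2 such elements.

2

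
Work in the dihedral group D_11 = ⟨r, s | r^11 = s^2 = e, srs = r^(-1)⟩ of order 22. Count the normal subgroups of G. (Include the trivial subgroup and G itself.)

G has 14 subgroups. Checking conjugation-invariance by order — order 1: 1/1 normal; order 2: 0/11 normal; order 11: 1/1 normal; order 22: 1/1 normal.
Total normal subgroups: 3.

3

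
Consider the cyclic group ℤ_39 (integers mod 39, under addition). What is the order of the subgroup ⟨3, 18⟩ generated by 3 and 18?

|⟨3⟩| = 13 and |⟨18⟩| = 13, so |H| is a multiple of lcm(13, 13) = 13 and divides |G| = 39.
Closing under the operation: H = {0, 3, 6, 9, 12, 15, 18, 21, 24, 27, 30, 33, 36}, so |H| = 13.

13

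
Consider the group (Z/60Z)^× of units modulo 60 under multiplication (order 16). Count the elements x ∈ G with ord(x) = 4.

8

The elements of order 4 are: 7, 13, 17, 23, 37, 43, 47, 53.
That's 8.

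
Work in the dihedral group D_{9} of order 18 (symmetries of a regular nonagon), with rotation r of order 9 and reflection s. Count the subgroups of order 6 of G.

3

|G| = 18 and 6 | 18, so subgroups of order 6 are possible by Lagrange.
The subgroups of order 6 are: {e, r^3, r^6, r^2s, r^5s, r^8s}; {e, r^3, r^6, s, r^3s, r^6s}; {e, r^3, r^6, rs, r^4s, r^7s}.
So G has 3 subgroups of order 6.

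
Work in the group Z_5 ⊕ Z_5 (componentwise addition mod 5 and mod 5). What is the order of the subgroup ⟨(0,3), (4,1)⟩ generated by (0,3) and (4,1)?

25

|⟨(0,3)⟩| = 5 and |⟨(4,1)⟩| = 5, so |H| is a multiple of lcm(5, 5) = 5 and divides |G| = 25.
Closing {(0,3), (4,1)} under the group operation gives all of G, so |H| = 25.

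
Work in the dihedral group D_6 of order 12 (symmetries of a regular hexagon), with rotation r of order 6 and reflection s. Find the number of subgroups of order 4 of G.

|G| = 12 and 4 | 12, so subgroups of order 4 are possible by Lagrange.
The subgroups of order 4 are: {e, r^3, r^2s, r^5s}; {e, r^3, s, r^3s}; {e, r^3, rs, r^4s}.
So G has 3 subgroups of order 4.

3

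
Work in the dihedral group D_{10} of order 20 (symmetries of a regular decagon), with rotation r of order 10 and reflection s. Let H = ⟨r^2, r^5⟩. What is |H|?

10

|⟨r^2⟩| = 5 and |⟨r^5⟩| = 2, so |H| is a multiple of lcm(5, 2) = 10 and divides |G| = 20.
Closing under the operation: H = {e, r, r^2, r^3, r^4, r^5, r^6, r^7, r^8, r^9}, so |H| = 10.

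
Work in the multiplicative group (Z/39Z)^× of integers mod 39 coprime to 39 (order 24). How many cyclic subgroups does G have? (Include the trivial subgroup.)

12

A cyclic subgroup of order d is generated by each of its φ(d) elements of order d, so the cyclic subgroups of order d number (#elements of order d)/φ(d).
Cyclic subgroups by order — order 1: 1; order 2: 3; order 3: 1; order 4: 2; order 6: 3; order 12: 2.
Total: 12.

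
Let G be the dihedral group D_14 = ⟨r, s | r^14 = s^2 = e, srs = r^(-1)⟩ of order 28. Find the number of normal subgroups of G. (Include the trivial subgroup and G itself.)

G has 28 subgroups. Checking conjugation-invariance by order — order 1: 1/1 normal; order 2: 1/15 normal; order 4: 0/7 normal; order 7: 1/1 normal; order 14: 3/3 normal; order 28: 1/1 normal.
Total normal subgroups: 7.

7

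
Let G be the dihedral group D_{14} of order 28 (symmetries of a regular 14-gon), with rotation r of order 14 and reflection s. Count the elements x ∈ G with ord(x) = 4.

0

No element of G has order 4 (even though 4 | 28).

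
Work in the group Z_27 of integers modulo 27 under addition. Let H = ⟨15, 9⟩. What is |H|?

9

|⟨15⟩| = 9 and |⟨9⟩| = 3, so |H| is a multiple of lcm(9, 3) = 9 and divides |G| = 27.
Closing under the operation: H = {0, 3, 6, 9, 12, 15, 18, 21, 24}, so |H| = 9.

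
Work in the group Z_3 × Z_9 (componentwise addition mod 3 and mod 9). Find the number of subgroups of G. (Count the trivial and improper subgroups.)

10

|G| = 27, so by Lagrange every subgroup order divides 27. Divisors: 1, 3, 9, 27.
Subgroups by order — order 1: 1; order 3: 4; order 9: 4; order 27: 1.
Total: 1 + 4 + 4 + 1 = 10.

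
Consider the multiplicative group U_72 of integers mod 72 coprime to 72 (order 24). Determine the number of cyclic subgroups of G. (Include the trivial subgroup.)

16

Each element a generates a cyclic subgroup ⟨a⟩; distinct elements may generate the same one (a cyclic group of order d has φ(d) generators).
Cyclic subgroups by order — order 1: 1; order 2: 7; order 3: 1; order 6: 7.
Total: 16.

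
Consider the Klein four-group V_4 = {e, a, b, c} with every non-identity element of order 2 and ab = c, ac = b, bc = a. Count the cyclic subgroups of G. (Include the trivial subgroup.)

Each element a generates a cyclic subgroup ⟨a⟩; distinct elements may generate the same one (a cyclic group of order d has φ(d) generators).
Cyclic subgroups by order — order 1: 1; order 2: 3.
Total: 4.

4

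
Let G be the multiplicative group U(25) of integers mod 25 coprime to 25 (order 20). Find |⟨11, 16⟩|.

|⟨11⟩| = 5 and |⟨16⟩| = 5, so |H| is a multiple of lcm(5, 5) = 5 and divides |G| = 20.
Closing under the operation: H = {1, 6, 11, 16, 21}, so |H| = 5.

5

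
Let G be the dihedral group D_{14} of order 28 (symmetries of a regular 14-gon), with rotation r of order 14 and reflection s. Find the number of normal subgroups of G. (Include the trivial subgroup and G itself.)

7

G has 28 subgroups. Checking conjugation-invariance by order — order 1: 1/1 normal; order 2: 1/15 normal; order 4: 0/7 normal; order 7: 1/1 normal; order 14: 3/3 normal; order 28: 1/1 normal.
Total normal subgroups: 7.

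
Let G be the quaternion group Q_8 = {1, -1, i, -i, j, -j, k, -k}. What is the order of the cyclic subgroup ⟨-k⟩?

4

Computing powers of -k: the smallest k with (-k)^k = e is k = 4.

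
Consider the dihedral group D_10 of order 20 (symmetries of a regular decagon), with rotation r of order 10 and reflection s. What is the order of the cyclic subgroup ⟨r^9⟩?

10

Computing powers of r^9: the smallest k with (r^9)^k = e is k = 10.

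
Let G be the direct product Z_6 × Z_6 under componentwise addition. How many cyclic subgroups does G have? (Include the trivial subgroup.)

20

A cyclic subgroup of order d is generated by each of its φ(d) elements of order d, so the cyclic subgroups of order d number (#elements of order d)/φ(d).
Cyclic subgroups by order — order 1: 1; order 2: 3; order 3: 4; order 6: 12.
Total: 20.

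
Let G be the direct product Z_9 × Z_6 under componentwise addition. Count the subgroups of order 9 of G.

|G| = 54 and 9 | 54, so subgroups of order 9 are possible by Lagrange.
The subgroups of order 9 are: {(0,0), (0,2), (0,4), (3,0), (3,2), (3,4), (6,0), (6,2), (6,4)}; {(0,0), (1,0), (2,0), (3,0), (4,0), (5,0), (6,0), (7,0), (8,0)}; {(0,0), (1,2), (2,4), (3,0), (4,2), (5,4), (6,0), (7,2), (8,4)}; {(0,0), (1,4), (2,2), (3,0), (4,4), (5,2), (6,0), (7,4), (8,2)}.
So G has 4 subgroups of order 9.

4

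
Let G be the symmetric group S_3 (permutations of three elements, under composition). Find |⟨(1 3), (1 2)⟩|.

|⟨(1 3)⟩| = 2 and |⟨(1 2)⟩| = 2, so |H| is a multiple of lcm(2, 2) = 2 and divides |G| = 6.
Closing {(1 3), (1 2)} under the group operation gives all of G, so |H| = 6.

6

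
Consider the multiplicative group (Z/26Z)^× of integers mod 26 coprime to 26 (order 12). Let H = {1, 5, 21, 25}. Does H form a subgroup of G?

|H| = 4 divides |G| = 12, consistent with Lagrange.
H contains the identity, every element's inverse is in H, and H is closed under ·: it is a subgroup.
In fact H = ⟨21⟩.

Yes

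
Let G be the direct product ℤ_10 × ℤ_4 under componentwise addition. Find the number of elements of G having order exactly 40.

0

An element (a,b) has order lcm(ord(a), ord(b)); count pairs with lcm equal to 40.
Enumerating gives 0 such elements.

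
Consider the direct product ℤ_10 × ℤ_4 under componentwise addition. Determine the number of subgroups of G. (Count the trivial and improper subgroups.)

16

|G| = 40, so by Lagrange every subgroup order divides 40. Divisors: 1, 2, 4, 5, 8, 10, 20, 40.
Subgroups by order — order 1: 1; order 2: 3; order 4: 3; order 5: 1; order 8: 1; order 10: 3; order 20: 3; order 40: 1.
Total: 1 + 3 + 3 + 1 + 1 + 3 + 3 + 1 = 16.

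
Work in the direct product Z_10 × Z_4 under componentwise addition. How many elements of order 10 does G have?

12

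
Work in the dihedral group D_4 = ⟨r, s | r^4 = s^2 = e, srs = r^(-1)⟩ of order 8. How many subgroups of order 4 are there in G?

3

|G| = 8 and 4 | 8, so subgroups of order 4 are possible by Lagrange.
The subgroups of order 4 are: {e, r, r^2, r^3}; {e, r^2, s, r^2s}; {e, r^2, rs, r^3s}.
So G has 3 subgroups of order 4.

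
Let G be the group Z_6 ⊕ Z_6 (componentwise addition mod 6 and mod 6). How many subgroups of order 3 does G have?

4

|G| = 36 and 3 | 36, so subgroups of order 3 are possible by Lagrange.
The subgroups of order 3 are: {(0,0), (0,2), (0,4)}; {(0,0), (2,0), (4,0)}; {(0,0), (2,2), (4,4)}; {(0,0), (2,4), (4,2)}.
So G has 4 subgroups of order 3.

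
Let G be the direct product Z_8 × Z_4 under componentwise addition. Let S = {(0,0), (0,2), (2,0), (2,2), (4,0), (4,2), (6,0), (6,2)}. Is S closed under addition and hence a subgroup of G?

Yes

|S| = 8 divides |G| = 32, consistent with Lagrange.
S contains the identity, every element's inverse is in S, and S is closed under +: it is a subgroup.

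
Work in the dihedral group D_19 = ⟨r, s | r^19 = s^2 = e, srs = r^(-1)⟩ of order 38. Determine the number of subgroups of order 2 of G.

|G| = 38 and 2 | 38, so subgroups of order 2 are possible by Lagrange.
The subgroups of order 2 are: {e, r^10s}; {e, r^11s}; {e, r^12s}; {e, r^13s}; … (19 in all).
So G has 19 subgroups of order 2.

19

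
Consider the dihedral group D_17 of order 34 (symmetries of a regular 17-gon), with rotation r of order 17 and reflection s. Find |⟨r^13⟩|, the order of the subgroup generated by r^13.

Computing powers of r^13: the smallest k with (r^13)^k = e is k = 17.

17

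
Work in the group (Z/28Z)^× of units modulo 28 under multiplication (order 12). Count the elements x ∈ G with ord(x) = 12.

0

No element of G has order 12 (even though 12 | 12).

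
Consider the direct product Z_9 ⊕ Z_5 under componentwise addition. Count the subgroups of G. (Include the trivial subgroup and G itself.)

6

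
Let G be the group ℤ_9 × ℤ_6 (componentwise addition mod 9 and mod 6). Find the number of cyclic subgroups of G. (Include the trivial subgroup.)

16

Group the elements of G by the cyclic subgroup they generate; each cyclic subgroup of order d accounts for φ(d) elements.
Cyclic subgroups by order — order 1: 1; order 2: 1; order 3: 4; order 6: 4; order 9: 3; order 18: 3.
Total: 16.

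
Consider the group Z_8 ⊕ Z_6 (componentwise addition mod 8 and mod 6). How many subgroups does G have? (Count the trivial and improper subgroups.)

22

|G| = 48, so by Lagrange every subgroup order divides 48. Divisors: 1, 2, 3, 4, 6, 8, 12, 16, 24, 48.
Subgroups by order — order 1: 1; order 2: 3; order 3: 1; order 4: 3; order 6: 3; order 8: 3; order 12: 3; order 16: 1; order 24: 3; order 48: 1.
Total: 1 + 3 + 1 + 3 + 3 + 3 + 3 + 1 + 3 + 1 = 22.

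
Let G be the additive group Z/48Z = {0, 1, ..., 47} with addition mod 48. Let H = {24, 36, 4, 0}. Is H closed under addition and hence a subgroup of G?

4 ∈ H but its inverse 44 ∉ H, so H is not a subgroup.

No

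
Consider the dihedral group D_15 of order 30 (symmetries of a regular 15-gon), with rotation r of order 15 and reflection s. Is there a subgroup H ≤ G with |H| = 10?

Yes

10 | 30. A subgroup of order 10 is {e, r^3, r^6, r^9, r^12, rs, r^4s, r^7s, r^10s, r^13s}.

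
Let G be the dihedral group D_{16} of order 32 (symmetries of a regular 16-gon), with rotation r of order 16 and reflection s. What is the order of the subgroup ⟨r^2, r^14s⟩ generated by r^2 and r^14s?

|⟨r^2⟩| = 8 and |⟨r^14s⟩| = 2, so |H| is a multiple of lcm(8, 2) = 8 and divides |G| = 32.
Closing under the operation: H = {e, r^2, r^4, r^6, r^8, r^10, r^12, r^14, s, r^2s, r^4s, r^6s, r^8s, r^10s, r^12s, r^14s}, so |H| = 16.

16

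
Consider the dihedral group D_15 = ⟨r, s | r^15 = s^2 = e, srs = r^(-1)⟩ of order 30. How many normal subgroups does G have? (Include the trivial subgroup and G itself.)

G has 28 subgroups. Checking conjugation-invariance by order — order 1: 1/1 normal; order 2: 0/15 normal; order 3: 1/1 normal; order 5: 1/1 normal; order 6: 0/5 normal; order 10: 0/3 normal; order 15: 1/1 normal; order 30: 1/1 normal.
Total normal subgroups: 5.

5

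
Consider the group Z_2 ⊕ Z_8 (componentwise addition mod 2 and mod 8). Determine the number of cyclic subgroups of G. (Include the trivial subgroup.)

8

Group the elements of G by the cyclic subgroup they generate; each cyclic subgroup of order d accounts for φ(d) elements.
Cyclic subgroups by order — order 1: 1; order 2: 3; order 4: 2; order 8: 2.
Total: 8.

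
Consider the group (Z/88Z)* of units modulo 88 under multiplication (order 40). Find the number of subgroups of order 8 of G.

|G| = 40 and 8 | 40, so subgroups of order 8 are possible by Lagrange.
The subgroups of order 8 are: {1, 21, 23, 43, 45, 65, 67, 87}.
So G has 1 subgroup of order 8.

1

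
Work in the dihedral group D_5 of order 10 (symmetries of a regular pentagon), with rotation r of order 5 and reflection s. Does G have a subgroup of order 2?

2 | 10. A subgroup of order 2 is {e, r^2s}.

Yes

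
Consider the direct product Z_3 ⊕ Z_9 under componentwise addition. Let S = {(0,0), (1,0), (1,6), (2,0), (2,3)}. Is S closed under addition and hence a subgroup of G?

No

|S| = 5 does not divide |G| = 27, so by Lagrange S is not a subgroup.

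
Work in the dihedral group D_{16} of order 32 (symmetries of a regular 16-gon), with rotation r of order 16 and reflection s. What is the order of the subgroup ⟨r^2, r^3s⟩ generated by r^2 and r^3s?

16

|⟨r^2⟩| = 8 and |⟨r^3s⟩| = 2, so |H| is a multiple of lcm(8, 2) = 8 and divides |G| = 32.
Closing under the operation: H = {e, r^2, r^4, r^6, r^8, r^10, r^12, r^14, rs, r^3s, r^5s, r^7s, r^9s, r^11s, r^13s, r^15s}, so |H| = 16.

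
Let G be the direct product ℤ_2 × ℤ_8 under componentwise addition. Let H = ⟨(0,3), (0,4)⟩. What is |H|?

8

|⟨(0,3)⟩| = 8 and |⟨(0,4)⟩| = 2, so |H| is a multiple of lcm(8, 2) = 8 and divides |G| = 16.
Closing under the operation: H = {(0,0), (0,1), (0,2), (0,3), (0,4), (0,5), (0,6), (0,7)}, so |H| = 8.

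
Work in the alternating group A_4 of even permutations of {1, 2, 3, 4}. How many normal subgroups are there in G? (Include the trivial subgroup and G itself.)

3

G has 10 subgroups. Checking conjugation-invariance by order — order 1: 1/1 normal; order 2: 0/3 normal; order 3: 0/4 normal; order 4: 1/1 normal; order 12: 1/1 normal.
Total normal subgroups: 3.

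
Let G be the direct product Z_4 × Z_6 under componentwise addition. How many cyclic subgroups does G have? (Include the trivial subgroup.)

12

A cyclic subgroup of order d is generated by each of its φ(d) elements of order d, so the cyclic subgroups of order d number (#elements of order d)/φ(d).
Cyclic subgroups by order — order 1: 1; order 2: 3; order 3: 1; order 4: 2; order 6: 3; order 12: 2.
Total: 12.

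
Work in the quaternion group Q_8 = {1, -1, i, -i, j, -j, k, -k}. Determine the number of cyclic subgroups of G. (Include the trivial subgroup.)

Group the elements of G by the cyclic subgroup they generate; each cyclic subgroup of order d accounts for φ(d) elements.
Cyclic subgroups by order — order 1: 1; order 2: 1; order 4: 3.
Total: 5.

5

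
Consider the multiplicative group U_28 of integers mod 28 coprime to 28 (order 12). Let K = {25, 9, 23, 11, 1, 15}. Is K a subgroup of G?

Yes

|K| = 6 divides |G| = 12, consistent with Lagrange.
K contains the identity, every element's inverse is in K, and K is closed under ·: it is a subgroup.
In fact K = ⟨23⟩.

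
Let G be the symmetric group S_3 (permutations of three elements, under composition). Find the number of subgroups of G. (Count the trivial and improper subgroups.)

6

|G| = 6, so by Lagrange every subgroup order divides 6. Divisors: 1, 2, 3, 6.
Subgroups by order — order 1: 1; order 2: 3; order 3: 1; order 6: 1.
Total: 1 + 3 + 1 + 1 = 6.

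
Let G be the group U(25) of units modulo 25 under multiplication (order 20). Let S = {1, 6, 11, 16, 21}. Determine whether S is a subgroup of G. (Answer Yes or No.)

|S| = 5 divides |G| = 20, consistent with Lagrange.
S contains the identity, every element's inverse is in S, and S is closed under ·: it is a subgroup.
In fact S = ⟨16⟩.

Yes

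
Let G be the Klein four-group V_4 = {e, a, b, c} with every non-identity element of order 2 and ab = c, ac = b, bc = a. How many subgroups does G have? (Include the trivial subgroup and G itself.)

5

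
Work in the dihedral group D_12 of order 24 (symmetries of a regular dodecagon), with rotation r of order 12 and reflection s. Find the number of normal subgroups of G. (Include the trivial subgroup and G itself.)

9

G has 34 subgroups. Checking conjugation-invariance by order — order 1: 1/1 normal; order 2: 1/13 normal; order 3: 1/1 normal; order 4: 1/7 normal; order 6: 1/5 normal; order 8: 0/3 normal; order 12: 3/3 normal; order 24: 1/1 normal.
Total normal subgroups: 9.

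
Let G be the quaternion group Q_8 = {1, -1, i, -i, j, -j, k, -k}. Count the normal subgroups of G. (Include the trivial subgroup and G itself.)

6

G has 6 subgroups. Checking conjugation-invariance by order — order 1: 1/1 normal; order 2: 1/1 normal; order 4: 3/3 normal; order 8: 1/1 normal.
Total normal subgroups: 6.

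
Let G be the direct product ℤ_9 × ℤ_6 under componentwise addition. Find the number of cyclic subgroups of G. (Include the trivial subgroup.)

Each element a generates a cyclic subgroup ⟨a⟩; distinct elements may generate the same one (a cyclic group of order d has φ(d) generators).
Cyclic subgroups by order — order 1: 1; order 2: 1; order 3: 4; order 6: 4; order 9: 3; order 18: 3.
Total: 16.

16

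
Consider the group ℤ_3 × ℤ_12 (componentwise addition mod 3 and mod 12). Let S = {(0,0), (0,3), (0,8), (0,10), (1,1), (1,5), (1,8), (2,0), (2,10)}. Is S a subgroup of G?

No

(0,10) ∈ S but its inverse (0,2) ∉ S, so S is not a subgroup.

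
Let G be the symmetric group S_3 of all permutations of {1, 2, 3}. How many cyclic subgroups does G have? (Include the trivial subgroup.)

5

A cyclic subgroup of order d is generated by each of its φ(d) elements of order d, so the cyclic subgroups of order d number (#elements of order d)/φ(d).
Cyclic subgroups by order — order 1: 1; order 2: 3; order 3: 1.
Total: 5.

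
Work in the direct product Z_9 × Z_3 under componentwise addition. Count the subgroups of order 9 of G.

4

|G| = 27 and 9 | 27, so subgroups of order 9 are possible by Lagrange.
The subgroups of order 9 are: {(0,0), (0,1), (0,2), (3,0), (3,1), (3,2), (6,0), (6,1), (6,2)}; {(0,0), (1,0), (2,0), (3,0), (4,0), (5,0), (6,0), (7,0), (8,0)}; {(0,0), (1,1), (2,2), (3,0), (4,1), (5,2), (6,0), (7,1), (8,2)}; {(0,0), (1,2), (2,1), (3,0), (4,2), (5,1), (6,0), (7,2), (8,1)}.
So G has 4 subgroups of order 9.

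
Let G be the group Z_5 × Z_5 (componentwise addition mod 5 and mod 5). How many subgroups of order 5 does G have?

6

|G| = 25 and 5 | 25, so subgroups of order 5 are possible by Lagrange.
The subgroups of order 5 are: {(0,0), (0,1), (0,2), (0,3), (0,4)}; {(0,0), (1,0), (2,0), (3,0), (4,0)}; {(0,0), (1,1), (2,2), (3,3), (4,4)}; {(0,0), (1,2), (2,4), (3,1), (4,3)}; … (6 in all).
So G has 6 subgroups of order 5.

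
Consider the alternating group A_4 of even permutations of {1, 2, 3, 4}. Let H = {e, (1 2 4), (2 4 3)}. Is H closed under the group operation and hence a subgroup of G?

No

(2 4 3) ∈ H but its inverse (2 3 4) ∉ H, so H is not a subgroup.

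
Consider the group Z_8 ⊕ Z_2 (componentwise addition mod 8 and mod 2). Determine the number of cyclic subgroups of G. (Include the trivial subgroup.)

8

Group the elements of G by the cyclic subgroup they generate; each cyclic subgroup of order d accounts for φ(d) elements.
Cyclic subgroups by order — order 1: 1; order 2: 3; order 4: 2; order 8: 2.
Total: 8.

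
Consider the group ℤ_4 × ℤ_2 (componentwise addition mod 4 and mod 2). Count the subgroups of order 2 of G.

|G| = 8 and 2 | 8, so subgroups of order 2 are possible by Lagrange.
The subgroups of order 2 are: {(0,0), (0,1)}; {(0,0), (2,0)}; {(0,0), (2,1)}.
So G has 3 subgroups of order 2.

3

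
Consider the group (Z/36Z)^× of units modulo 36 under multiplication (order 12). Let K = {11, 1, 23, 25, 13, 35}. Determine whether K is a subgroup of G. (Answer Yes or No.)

|K| = 6 divides |G| = 12, consistent with Lagrange.
K contains the identity, every element's inverse is in K, and K is closed under ·: it is a subgroup.
In fact K = ⟨23⟩.

Yes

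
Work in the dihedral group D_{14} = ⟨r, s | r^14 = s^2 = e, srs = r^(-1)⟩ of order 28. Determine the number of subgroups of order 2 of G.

15

|G| = 28 and 2 | 28, so subgroups of order 2 are possible by Lagrange.
The subgroups of order 2 are: {e, r^10s}; {e, r^11s}; {e, r^12s}; {e, r^13s}; … (15 in all).
So G has 15 subgroups of order 2.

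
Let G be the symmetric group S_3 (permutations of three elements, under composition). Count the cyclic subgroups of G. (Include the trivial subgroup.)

Each element a generates a cyclic subgroup ⟨a⟩; distinct elements may generate the same one (a cyclic group of order d has φ(d) generators).
Cyclic subgroups by order — order 1: 1; order 2: 3; order 3: 1.
Total: 5.

5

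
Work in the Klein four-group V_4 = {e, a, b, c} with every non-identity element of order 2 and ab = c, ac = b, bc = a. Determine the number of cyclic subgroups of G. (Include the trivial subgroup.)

4

Each element a generates a cyclic subgroup ⟨a⟩; distinct elements may generate the same one (a cyclic group of order d has φ(d) generators).
Cyclic subgroups by order — order 1: 1; order 2: 3.
Total: 4.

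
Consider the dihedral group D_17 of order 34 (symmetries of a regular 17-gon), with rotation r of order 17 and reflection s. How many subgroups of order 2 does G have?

17

|G| = 34 and 2 | 34, so subgroups of order 2 are possible by Lagrange.
The subgroups of order 2 are: {e, r^10s}; {e, r^11s}; {e, r^12s}; {e, r^13s}; … (17 in all).
So G has 17 subgroups of order 2.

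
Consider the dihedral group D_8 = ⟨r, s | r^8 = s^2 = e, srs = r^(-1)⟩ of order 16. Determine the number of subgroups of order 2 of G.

|G| = 16 and 2 | 16, so subgroups of order 2 are possible by Lagrange.
The subgroups of order 2 are: {e, r^2s}; {e, r^3s}; {e, r^4}; {e, r^4s}; … (9 in all).
So G has 9 subgroups of order 2.

9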